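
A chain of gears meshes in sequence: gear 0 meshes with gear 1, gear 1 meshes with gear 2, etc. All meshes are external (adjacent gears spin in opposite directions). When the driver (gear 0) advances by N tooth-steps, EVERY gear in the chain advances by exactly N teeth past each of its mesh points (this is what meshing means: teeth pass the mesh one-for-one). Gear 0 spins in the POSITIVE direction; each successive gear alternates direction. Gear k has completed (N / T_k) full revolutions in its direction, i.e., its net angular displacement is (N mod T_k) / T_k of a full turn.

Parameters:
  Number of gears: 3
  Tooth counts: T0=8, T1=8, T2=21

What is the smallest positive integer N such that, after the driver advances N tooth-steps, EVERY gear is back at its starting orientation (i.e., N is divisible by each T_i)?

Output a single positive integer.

Answer: 168

Derivation:
Gear k returns to start when N is a multiple of T_k.
All gears at start simultaneously when N is a common multiple of [8, 8, 21]; the smallest such N is lcm(8, 8, 21).
Start: lcm = T0 = 8
Fold in T1=8: gcd(8, 8) = 8; lcm(8, 8) = 8 * 8 / 8 = 64 / 8 = 8
Fold in T2=21: gcd(8, 21) = 1; lcm(8, 21) = 8 * 21 / 1 = 168 / 1 = 168
Full cycle length = 168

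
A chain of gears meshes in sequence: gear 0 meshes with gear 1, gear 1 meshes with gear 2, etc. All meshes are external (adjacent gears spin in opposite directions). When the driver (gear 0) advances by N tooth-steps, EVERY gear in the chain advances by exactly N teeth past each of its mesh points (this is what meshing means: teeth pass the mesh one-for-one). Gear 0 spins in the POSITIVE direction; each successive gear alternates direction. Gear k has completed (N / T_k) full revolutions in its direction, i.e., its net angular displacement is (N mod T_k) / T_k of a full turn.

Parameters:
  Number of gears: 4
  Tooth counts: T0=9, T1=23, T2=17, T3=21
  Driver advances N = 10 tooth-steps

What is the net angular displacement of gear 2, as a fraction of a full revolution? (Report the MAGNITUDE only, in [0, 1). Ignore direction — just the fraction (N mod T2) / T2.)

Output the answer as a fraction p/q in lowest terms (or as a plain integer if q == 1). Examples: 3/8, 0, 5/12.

Chain of 4 gears, tooth counts: [9, 23, 17, 21]
  gear 0: T0=9, direction=positive, advance = 10 mod 9 = 1 teeth = 1/9 turn
  gear 1: T1=23, direction=negative, advance = 10 mod 23 = 10 teeth = 10/23 turn
  gear 2: T2=17, direction=positive, advance = 10 mod 17 = 10 teeth = 10/17 turn
  gear 3: T3=21, direction=negative, advance = 10 mod 21 = 10 teeth = 10/21 turn
Gear 2: 10 mod 17 = 10
Fraction = 10 / 17 = 10/17 (gcd(10,17)=1) = 10/17

Answer: 10/17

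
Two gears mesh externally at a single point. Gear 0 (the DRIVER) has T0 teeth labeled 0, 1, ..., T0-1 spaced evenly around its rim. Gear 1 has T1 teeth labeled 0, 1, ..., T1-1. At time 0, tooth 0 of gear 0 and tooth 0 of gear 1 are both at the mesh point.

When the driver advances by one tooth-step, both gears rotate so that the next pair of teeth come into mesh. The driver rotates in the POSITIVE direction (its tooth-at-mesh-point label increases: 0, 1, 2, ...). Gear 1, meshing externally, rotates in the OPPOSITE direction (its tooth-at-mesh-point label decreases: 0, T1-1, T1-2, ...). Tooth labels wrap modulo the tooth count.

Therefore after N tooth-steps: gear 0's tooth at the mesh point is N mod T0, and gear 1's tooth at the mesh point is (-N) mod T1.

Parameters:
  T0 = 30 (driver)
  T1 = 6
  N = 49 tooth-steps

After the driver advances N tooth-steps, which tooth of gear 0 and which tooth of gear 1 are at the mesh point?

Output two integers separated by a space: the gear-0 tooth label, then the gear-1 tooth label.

Answer: 19 5

Derivation:
Gear 0 (driver, T0=30): tooth at mesh = N mod T0
  49 = 1 * 30 + 19, so 49 mod 30 = 19
  gear 0 tooth = 19
Gear 1 (driven, T1=6): tooth at mesh = (-N) mod T1
  49 = 8 * 6 + 1, so 49 mod 6 = 1
  (-49) mod 6 = (-1) mod 6 = 6 - 1 = 5
Mesh after 49 steps: gear-0 tooth 19 meets gear-1 tooth 5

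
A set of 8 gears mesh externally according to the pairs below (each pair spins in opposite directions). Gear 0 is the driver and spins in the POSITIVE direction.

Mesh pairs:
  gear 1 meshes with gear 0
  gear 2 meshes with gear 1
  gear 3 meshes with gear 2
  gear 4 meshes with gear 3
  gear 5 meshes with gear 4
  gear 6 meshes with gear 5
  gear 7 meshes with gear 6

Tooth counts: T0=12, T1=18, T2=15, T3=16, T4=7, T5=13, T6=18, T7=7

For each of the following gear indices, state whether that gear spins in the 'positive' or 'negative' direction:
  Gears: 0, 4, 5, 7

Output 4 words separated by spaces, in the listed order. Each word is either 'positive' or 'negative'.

Gear 0 (driver): positive (depth 0)
  gear 1: meshes with gear 0 -> depth 1 -> negative (opposite of gear 0)
  gear 2: meshes with gear 1 -> depth 2 -> positive (opposite of gear 1)
  gear 3: meshes with gear 2 -> depth 3 -> negative (opposite of gear 2)
  gear 4: meshes with gear 3 -> depth 4 -> positive (opposite of gear 3)
  gear 5: meshes with gear 4 -> depth 5 -> negative (opposite of gear 4)
  gear 6: meshes with gear 5 -> depth 6 -> positive (opposite of gear 5)
  gear 7: meshes with gear 6 -> depth 7 -> negative (opposite of gear 6)
Queried indices 0, 4, 5, 7 -> positive, positive, negative, negative

Answer: positive positive negative negative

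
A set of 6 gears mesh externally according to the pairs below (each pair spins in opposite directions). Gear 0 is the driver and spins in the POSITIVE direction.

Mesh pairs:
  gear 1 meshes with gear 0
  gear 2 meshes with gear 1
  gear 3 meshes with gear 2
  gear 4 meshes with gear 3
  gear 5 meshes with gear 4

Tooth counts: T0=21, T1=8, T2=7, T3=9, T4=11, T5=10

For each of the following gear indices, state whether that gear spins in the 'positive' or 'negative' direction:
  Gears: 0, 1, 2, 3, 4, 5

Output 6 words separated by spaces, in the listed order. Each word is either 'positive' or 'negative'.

Answer: positive negative positive negative positive negative

Derivation:
Gear 0 (driver): positive (depth 0)
  gear 1: meshes with gear 0 -> depth 1 -> negative (opposite of gear 0)
  gear 2: meshes with gear 1 -> depth 2 -> positive (opposite of gear 1)
  gear 3: meshes with gear 2 -> depth 3 -> negative (opposite of gear 2)
  gear 4: meshes with gear 3 -> depth 4 -> positive (opposite of gear 3)
  gear 5: meshes with gear 4 -> depth 5 -> negative (opposite of gear 4)
Queried indices 0, 1, 2, 3, 4, 5 -> positive, negative, positive, negative, positive, negative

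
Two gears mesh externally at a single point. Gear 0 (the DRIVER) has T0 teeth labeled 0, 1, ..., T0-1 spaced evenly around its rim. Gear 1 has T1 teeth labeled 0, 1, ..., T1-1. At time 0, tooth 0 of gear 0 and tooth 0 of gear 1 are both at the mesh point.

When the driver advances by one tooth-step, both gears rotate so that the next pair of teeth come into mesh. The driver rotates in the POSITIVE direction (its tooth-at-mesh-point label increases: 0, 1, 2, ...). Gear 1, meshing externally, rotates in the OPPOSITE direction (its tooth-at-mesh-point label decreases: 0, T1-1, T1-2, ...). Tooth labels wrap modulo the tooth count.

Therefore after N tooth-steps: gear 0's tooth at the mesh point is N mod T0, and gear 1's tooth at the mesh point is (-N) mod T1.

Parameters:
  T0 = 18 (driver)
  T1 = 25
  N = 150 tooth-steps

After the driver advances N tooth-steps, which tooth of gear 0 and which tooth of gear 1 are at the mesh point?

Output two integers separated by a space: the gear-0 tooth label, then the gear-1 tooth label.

Answer: 6 0

Derivation:
Gear 0 (driver, T0=18): tooth at mesh = N mod T0
  150 = 8 * 18 + 6, so 150 mod 18 = 6
  gear 0 tooth = 6
Gear 1 (driven, T1=25): tooth at mesh = (-N) mod T1
  150 = 6 * 25 + 0, so 150 mod 25 = 0
  (-150) mod 25 = 0
Mesh after 150 steps: gear-0 tooth 6 meets gear-1 tooth 0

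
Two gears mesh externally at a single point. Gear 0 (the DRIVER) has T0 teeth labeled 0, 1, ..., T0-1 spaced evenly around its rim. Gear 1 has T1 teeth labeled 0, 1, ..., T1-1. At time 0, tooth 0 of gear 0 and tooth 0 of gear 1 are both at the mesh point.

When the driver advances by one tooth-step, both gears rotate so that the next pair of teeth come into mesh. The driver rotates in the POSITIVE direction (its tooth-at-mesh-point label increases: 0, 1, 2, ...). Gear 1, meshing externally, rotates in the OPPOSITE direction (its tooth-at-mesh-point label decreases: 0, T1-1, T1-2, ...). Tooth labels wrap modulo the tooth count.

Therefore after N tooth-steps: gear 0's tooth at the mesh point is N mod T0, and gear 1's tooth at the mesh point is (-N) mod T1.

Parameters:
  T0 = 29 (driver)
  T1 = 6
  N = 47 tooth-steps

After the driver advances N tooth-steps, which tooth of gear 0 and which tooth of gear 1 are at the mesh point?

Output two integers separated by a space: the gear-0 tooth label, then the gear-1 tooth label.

Gear 0 (driver, T0=29): tooth at mesh = N mod T0
  47 = 1 * 29 + 18, so 47 mod 29 = 18
  gear 0 tooth = 18
Gear 1 (driven, T1=6): tooth at mesh = (-N) mod T1
  47 = 7 * 6 + 5, so 47 mod 6 = 5
  (-47) mod 6 = (-5) mod 6 = 6 - 5 = 1
Mesh after 47 steps: gear-0 tooth 18 meets gear-1 tooth 1

Answer: 18 1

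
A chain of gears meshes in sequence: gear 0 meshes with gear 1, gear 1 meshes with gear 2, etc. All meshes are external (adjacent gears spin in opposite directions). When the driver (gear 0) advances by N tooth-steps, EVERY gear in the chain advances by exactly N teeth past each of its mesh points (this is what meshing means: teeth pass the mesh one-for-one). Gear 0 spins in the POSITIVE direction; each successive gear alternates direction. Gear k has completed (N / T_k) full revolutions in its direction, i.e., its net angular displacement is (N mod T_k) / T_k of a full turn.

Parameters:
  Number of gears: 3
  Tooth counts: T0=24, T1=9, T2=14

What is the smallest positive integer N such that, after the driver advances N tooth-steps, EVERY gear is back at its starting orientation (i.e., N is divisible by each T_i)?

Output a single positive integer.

Answer: 504

Derivation:
Gear k returns to start when N is a multiple of T_k.
All gears at start simultaneously when N is a common multiple of [24, 9, 14]; the smallest such N is lcm(24, 9, 14).
Start: lcm = T0 = 24
Fold in T1=9: gcd(24, 9) = 3; lcm(24, 9) = 24 * 9 / 3 = 216 / 3 = 72
Fold in T2=14: gcd(72, 14) = 2; lcm(72, 14) = 72 * 14 / 2 = 1008 / 2 = 504
Full cycle length = 504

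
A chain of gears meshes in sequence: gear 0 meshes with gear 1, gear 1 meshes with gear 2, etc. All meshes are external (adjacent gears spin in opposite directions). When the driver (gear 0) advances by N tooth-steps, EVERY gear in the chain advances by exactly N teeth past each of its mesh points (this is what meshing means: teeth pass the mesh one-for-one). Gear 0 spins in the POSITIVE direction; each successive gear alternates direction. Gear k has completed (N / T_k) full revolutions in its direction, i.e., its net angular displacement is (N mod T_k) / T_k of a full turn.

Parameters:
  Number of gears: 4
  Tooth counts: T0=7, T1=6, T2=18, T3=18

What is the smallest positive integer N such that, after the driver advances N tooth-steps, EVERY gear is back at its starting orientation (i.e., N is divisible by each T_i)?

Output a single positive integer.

Answer: 126

Derivation:
Gear k returns to start when N is a multiple of T_k.
All gears at start simultaneously when N is a common multiple of [7, 6, 18, 18]; the smallest such N is lcm(7, 6, 18, 18).
Start: lcm = T0 = 7
Fold in T1=6: gcd(7, 6) = 1; lcm(7, 6) = 7 * 6 / 1 = 42 / 1 = 42
Fold in T2=18: gcd(42, 18) = 6; lcm(42, 18) = 42 * 18 / 6 = 756 / 6 = 126
Fold in T3=18: gcd(126, 18) = 18; lcm(126, 18) = 126 * 18 / 18 = 2268 / 18 = 126
Full cycle length = 126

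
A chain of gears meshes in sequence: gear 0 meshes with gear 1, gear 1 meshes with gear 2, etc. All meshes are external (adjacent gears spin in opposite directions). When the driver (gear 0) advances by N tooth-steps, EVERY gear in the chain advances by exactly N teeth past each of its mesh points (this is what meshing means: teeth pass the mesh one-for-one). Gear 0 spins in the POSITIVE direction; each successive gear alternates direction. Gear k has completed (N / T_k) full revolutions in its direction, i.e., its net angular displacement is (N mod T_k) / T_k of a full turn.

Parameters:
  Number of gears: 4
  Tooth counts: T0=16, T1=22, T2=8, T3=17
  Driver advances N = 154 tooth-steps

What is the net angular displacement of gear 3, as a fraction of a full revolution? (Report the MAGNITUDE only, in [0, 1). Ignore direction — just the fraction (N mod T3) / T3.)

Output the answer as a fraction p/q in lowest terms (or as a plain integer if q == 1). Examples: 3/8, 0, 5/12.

Answer: 1/17

Derivation:
Chain of 4 gears, tooth counts: [16, 22, 8, 17]
  gear 0: T0=16, direction=positive, advance = 154 mod 16 = 10 teeth = 10/16 turn
  gear 1: T1=22, direction=negative, advance = 154 mod 22 = 0 teeth = 0/22 turn
  gear 2: T2=8, direction=positive, advance = 154 mod 8 = 2 teeth = 2/8 turn
  gear 3: T3=17, direction=negative, advance = 154 mod 17 = 1 teeth = 1/17 turn
Gear 3: 154 mod 17 = 1
Fraction = 1 / 17 = 1/17 (gcd(1,17)=1) = 1/17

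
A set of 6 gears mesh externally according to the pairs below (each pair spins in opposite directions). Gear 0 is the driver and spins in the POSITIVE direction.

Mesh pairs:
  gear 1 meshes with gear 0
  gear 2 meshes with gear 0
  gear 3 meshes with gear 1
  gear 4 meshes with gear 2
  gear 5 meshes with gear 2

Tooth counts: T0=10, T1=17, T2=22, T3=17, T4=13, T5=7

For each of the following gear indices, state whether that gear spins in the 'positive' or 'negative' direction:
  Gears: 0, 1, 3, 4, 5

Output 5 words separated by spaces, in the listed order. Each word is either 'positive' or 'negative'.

Gear 0 (driver): positive (depth 0)
  gear 1: meshes with gear 0 -> depth 1 -> negative (opposite of gear 0)
  gear 2: meshes with gear 0 -> depth 1 -> negative (opposite of gear 0)
  gear 3: meshes with gear 1 -> depth 2 -> positive (opposite of gear 1)
  gear 4: meshes with gear 2 -> depth 2 -> positive (opposite of gear 2)
  gear 5: meshes with gear 2 -> depth 2 -> positive (opposite of gear 2)
Queried indices 0, 1, 3, 4, 5 -> positive, negative, positive, positive, positive

Answer: positive negative positive positive positive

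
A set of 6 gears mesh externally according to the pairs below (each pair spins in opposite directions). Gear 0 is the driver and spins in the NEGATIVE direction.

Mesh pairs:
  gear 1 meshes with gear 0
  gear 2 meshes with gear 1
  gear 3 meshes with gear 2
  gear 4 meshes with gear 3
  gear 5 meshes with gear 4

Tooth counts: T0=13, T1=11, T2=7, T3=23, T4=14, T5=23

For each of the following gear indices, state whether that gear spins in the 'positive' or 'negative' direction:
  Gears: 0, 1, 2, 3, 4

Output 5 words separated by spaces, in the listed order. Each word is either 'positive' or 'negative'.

Gear 0 (driver): negative (depth 0)
  gear 1: meshes with gear 0 -> depth 1 -> positive (opposite of gear 0)
  gear 2: meshes with gear 1 -> depth 2 -> negative (opposite of gear 1)
  gear 3: meshes with gear 2 -> depth 3 -> positive (opposite of gear 2)
  gear 4: meshes with gear 3 -> depth 4 -> negative (opposite of gear 3)
  gear 5: meshes with gear 4 -> depth 5 -> positive (opposite of gear 4)
Queried indices 0, 1, 2, 3, 4 -> negative, positive, negative, positive, negative

Answer: negative positive negative positive negative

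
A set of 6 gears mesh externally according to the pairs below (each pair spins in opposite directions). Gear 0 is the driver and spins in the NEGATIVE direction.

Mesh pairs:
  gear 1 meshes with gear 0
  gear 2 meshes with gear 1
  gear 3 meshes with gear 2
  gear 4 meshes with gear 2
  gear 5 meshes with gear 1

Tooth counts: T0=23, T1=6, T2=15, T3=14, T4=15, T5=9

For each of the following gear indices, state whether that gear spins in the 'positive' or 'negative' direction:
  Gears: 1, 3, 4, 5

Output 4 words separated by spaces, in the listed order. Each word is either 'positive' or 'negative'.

Answer: positive positive positive negative

Derivation:
Gear 0 (driver): negative (depth 0)
  gear 1: meshes with gear 0 -> depth 1 -> positive (opposite of gear 0)
  gear 2: meshes with gear 1 -> depth 2 -> negative (opposite of gear 1)
  gear 3: meshes with gear 2 -> depth 3 -> positive (opposite of gear 2)
  gear 4: meshes with gear 2 -> depth 3 -> positive (opposite of gear 2)
  gear 5: meshes with gear 1 -> depth 2 -> negative (opposite of gear 1)
Queried indices 1, 3, 4, 5 -> positive, positive, positive, negative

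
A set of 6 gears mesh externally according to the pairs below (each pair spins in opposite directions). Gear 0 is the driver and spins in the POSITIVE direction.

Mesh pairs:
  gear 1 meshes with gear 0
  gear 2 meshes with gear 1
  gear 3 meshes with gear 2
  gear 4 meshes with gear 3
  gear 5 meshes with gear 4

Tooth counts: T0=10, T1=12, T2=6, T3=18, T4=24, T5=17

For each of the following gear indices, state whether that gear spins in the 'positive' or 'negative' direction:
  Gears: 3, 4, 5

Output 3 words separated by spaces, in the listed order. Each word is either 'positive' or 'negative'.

Answer: negative positive negative

Derivation:
Gear 0 (driver): positive (depth 0)
  gear 1: meshes with gear 0 -> depth 1 -> negative (opposite of gear 0)
  gear 2: meshes with gear 1 -> depth 2 -> positive (opposite of gear 1)
  gear 3: meshes with gear 2 -> depth 3 -> negative (opposite of gear 2)
  gear 4: meshes with gear 3 -> depth 4 -> positive (opposite of gear 3)
  gear 5: meshes with gear 4 -> depth 5 -> negative (opposite of gear 4)
Queried indices 3, 4, 5 -> negative, positive, negative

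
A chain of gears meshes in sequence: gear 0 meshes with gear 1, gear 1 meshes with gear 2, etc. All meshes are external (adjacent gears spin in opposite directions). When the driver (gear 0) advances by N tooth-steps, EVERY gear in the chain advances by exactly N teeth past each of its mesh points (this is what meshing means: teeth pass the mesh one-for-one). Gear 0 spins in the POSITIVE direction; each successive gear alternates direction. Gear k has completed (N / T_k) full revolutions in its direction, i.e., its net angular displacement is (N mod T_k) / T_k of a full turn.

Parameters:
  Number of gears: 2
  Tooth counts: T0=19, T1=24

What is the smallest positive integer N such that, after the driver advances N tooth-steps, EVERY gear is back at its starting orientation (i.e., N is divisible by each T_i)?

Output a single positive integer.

Gear k returns to start when N is a multiple of T_k.
All gears at start simultaneously when N is a common multiple of [19, 24]; the smallest such N is lcm(19, 24).
Start: lcm = T0 = 19
Fold in T1=24: gcd(19, 24) = 1; lcm(19, 24) = 19 * 24 / 1 = 456 / 1 = 456
Full cycle length = 456

Answer: 456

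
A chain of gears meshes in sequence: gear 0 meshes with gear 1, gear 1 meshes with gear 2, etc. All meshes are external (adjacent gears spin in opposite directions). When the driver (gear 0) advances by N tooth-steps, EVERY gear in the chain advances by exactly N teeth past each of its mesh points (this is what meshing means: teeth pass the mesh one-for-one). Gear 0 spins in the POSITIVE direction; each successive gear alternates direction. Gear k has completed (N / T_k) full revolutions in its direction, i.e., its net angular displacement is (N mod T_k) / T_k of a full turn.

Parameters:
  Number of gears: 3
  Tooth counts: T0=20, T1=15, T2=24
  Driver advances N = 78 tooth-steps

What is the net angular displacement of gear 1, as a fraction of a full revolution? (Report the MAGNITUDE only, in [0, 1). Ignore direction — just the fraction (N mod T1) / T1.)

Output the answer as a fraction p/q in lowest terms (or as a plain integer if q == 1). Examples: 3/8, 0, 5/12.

Chain of 3 gears, tooth counts: [20, 15, 24]
  gear 0: T0=20, direction=positive, advance = 78 mod 20 = 18 teeth = 18/20 turn
  gear 1: T1=15, direction=negative, advance = 78 mod 15 = 3 teeth = 3/15 turn
  gear 2: T2=24, direction=positive, advance = 78 mod 24 = 6 teeth = 6/24 turn
Gear 1: 78 mod 15 = 3
Fraction = 3 / 15 = 1/5 (gcd(3,15)=3) = 1/5

Answer: 1/5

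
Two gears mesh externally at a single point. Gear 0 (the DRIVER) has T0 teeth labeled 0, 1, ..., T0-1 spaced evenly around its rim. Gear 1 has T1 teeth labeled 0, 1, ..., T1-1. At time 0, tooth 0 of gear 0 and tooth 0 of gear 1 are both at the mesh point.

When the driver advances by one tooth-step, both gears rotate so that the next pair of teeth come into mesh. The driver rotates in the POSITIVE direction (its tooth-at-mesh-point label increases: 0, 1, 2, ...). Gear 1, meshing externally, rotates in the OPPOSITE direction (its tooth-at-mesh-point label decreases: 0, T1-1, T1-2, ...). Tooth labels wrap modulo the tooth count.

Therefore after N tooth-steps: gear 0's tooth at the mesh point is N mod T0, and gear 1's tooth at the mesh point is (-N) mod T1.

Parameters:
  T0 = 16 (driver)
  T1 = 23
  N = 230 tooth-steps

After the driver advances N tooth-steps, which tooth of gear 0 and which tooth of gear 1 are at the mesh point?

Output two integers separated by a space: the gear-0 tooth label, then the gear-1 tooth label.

Answer: 6 0

Derivation:
Gear 0 (driver, T0=16): tooth at mesh = N mod T0
  230 = 14 * 16 + 6, so 230 mod 16 = 6
  gear 0 tooth = 6
Gear 1 (driven, T1=23): tooth at mesh = (-N) mod T1
  230 = 10 * 23 + 0, so 230 mod 23 = 0
  (-230) mod 23 = 0
Mesh after 230 steps: gear-0 tooth 6 meets gear-1 tooth 0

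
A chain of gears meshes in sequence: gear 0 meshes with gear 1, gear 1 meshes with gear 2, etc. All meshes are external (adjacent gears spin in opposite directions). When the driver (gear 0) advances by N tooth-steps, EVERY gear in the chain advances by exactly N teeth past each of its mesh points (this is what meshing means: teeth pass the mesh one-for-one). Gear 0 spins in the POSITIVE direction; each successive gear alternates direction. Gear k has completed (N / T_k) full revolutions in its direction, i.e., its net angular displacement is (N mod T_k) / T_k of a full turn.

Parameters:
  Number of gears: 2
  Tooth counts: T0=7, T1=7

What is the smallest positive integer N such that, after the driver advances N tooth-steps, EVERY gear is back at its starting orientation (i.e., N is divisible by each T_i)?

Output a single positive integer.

Gear k returns to start when N is a multiple of T_k.
All gears at start simultaneously when N is a common multiple of [7, 7]; the smallest such N is lcm(7, 7).
Start: lcm = T0 = 7
Fold in T1=7: gcd(7, 7) = 7; lcm(7, 7) = 7 * 7 / 7 = 49 / 7 = 7
Full cycle length = 7

Answer: 7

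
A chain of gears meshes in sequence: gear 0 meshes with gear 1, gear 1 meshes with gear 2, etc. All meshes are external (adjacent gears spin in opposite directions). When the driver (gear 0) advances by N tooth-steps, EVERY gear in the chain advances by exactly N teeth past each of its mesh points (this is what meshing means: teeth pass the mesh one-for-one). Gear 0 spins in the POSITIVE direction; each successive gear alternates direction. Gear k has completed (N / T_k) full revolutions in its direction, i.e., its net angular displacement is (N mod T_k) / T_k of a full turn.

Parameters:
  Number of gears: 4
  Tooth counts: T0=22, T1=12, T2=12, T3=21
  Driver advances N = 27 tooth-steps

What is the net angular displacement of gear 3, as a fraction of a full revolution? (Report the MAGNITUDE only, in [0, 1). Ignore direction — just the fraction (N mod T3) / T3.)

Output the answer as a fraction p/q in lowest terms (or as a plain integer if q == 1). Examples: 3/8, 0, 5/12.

Answer: 2/7

Derivation:
Chain of 4 gears, tooth counts: [22, 12, 12, 21]
  gear 0: T0=22, direction=positive, advance = 27 mod 22 = 5 teeth = 5/22 turn
  gear 1: T1=12, direction=negative, advance = 27 mod 12 = 3 teeth = 3/12 turn
  gear 2: T2=12, direction=positive, advance = 27 mod 12 = 3 teeth = 3/12 turn
  gear 3: T3=21, direction=negative, advance = 27 mod 21 = 6 teeth = 6/21 turn
Gear 3: 27 mod 21 = 6
Fraction = 6 / 21 = 2/7 (gcd(6,21)=3) = 2/7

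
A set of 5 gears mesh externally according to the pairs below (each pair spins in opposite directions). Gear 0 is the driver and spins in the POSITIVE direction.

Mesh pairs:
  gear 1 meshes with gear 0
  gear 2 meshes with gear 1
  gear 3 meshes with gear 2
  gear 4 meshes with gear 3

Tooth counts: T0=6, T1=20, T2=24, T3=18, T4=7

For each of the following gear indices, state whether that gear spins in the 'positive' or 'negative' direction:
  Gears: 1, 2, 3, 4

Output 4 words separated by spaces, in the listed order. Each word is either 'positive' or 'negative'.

Gear 0 (driver): positive (depth 0)
  gear 1: meshes with gear 0 -> depth 1 -> negative (opposite of gear 0)
  gear 2: meshes with gear 1 -> depth 2 -> positive (opposite of gear 1)
  gear 3: meshes with gear 2 -> depth 3 -> negative (opposite of gear 2)
  gear 4: meshes with gear 3 -> depth 4 -> positive (opposite of gear 3)
Queried indices 1, 2, 3, 4 -> negative, positive, negative, positive

Answer: negative positive negative positive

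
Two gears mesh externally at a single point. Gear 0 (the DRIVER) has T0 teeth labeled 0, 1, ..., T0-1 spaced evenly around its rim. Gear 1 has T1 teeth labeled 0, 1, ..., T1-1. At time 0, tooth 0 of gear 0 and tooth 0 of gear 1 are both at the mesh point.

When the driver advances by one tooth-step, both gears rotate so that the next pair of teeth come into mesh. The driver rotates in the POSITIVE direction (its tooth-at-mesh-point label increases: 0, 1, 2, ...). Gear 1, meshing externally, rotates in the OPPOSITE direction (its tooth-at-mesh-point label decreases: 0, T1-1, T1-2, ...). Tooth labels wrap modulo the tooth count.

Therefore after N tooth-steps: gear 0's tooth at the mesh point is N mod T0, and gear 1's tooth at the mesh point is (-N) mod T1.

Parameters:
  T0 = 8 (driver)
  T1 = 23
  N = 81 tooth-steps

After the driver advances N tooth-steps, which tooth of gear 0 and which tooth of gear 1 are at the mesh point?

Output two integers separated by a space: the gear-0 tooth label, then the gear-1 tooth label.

Answer: 1 11

Derivation:
Gear 0 (driver, T0=8): tooth at mesh = N mod T0
  81 = 10 * 8 + 1, so 81 mod 8 = 1
  gear 0 tooth = 1
Gear 1 (driven, T1=23): tooth at mesh = (-N) mod T1
  81 = 3 * 23 + 12, so 81 mod 23 = 12
  (-81) mod 23 = (-12) mod 23 = 23 - 12 = 11
Mesh after 81 steps: gear-0 tooth 1 meets gear-1 tooth 11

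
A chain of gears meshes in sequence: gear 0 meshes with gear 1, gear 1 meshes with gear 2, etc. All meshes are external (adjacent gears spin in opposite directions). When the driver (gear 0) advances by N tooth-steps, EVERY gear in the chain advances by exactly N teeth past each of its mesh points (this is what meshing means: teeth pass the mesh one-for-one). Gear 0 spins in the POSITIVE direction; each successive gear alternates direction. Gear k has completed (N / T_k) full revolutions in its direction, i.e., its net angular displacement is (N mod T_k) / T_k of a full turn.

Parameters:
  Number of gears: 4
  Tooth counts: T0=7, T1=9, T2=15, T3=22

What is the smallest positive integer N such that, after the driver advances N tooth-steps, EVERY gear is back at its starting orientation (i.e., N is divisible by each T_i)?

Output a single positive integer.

Gear k returns to start when N is a multiple of T_k.
All gears at start simultaneously when N is a common multiple of [7, 9, 15, 22]; the smallest such N is lcm(7, 9, 15, 22).
Start: lcm = T0 = 7
Fold in T1=9: gcd(7, 9) = 1; lcm(7, 9) = 7 * 9 / 1 = 63 / 1 = 63
Fold in T2=15: gcd(63, 15) = 3; lcm(63, 15) = 63 * 15 / 3 = 945 / 3 = 315
Fold in T3=22: gcd(315, 22) = 1; lcm(315, 22) = 315 * 22 / 1 = 6930 / 1 = 6930
Full cycle length = 6930

Answer: 6930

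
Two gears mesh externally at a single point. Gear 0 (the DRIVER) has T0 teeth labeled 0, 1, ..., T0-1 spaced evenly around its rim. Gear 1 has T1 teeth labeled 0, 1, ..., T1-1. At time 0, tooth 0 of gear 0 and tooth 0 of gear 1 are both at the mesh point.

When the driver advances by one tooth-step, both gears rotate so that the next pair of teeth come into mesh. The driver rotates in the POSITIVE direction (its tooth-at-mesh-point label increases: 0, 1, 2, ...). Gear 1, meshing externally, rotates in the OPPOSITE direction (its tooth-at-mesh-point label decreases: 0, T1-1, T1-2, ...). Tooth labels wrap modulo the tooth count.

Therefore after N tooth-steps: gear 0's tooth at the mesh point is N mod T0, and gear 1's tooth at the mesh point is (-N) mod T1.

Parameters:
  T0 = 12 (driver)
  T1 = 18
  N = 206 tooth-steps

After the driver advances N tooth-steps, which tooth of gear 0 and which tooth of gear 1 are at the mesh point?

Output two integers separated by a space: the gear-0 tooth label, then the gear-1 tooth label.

Gear 0 (driver, T0=12): tooth at mesh = N mod T0
  206 = 17 * 12 + 2, so 206 mod 12 = 2
  gear 0 tooth = 2
Gear 1 (driven, T1=18): tooth at mesh = (-N) mod T1
  206 = 11 * 18 + 8, so 206 mod 18 = 8
  (-206) mod 18 = (-8) mod 18 = 18 - 8 = 10
Mesh after 206 steps: gear-0 tooth 2 meets gear-1 tooth 10

Answer: 2 10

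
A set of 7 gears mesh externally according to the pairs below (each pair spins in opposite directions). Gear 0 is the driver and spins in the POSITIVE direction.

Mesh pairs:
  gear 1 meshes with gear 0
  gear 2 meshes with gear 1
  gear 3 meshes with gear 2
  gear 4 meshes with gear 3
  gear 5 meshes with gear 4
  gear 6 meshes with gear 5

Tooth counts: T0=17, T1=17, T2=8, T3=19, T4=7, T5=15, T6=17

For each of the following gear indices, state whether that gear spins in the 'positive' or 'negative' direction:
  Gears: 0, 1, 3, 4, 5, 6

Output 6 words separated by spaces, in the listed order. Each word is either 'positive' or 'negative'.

Answer: positive negative negative positive negative positive

Derivation:
Gear 0 (driver): positive (depth 0)
  gear 1: meshes with gear 0 -> depth 1 -> negative (opposite of gear 0)
  gear 2: meshes with gear 1 -> depth 2 -> positive (opposite of gear 1)
  gear 3: meshes with gear 2 -> depth 3 -> negative (opposite of gear 2)
  gear 4: meshes with gear 3 -> depth 4 -> positive (opposite of gear 3)
  gear 5: meshes with gear 4 -> depth 5 -> negative (opposite of gear 4)
  gear 6: meshes with gear 5 -> depth 6 -> positive (opposite of gear 5)
Queried indices 0, 1, 3, 4, 5, 6 -> positive, negative, negative, positive, negative, positive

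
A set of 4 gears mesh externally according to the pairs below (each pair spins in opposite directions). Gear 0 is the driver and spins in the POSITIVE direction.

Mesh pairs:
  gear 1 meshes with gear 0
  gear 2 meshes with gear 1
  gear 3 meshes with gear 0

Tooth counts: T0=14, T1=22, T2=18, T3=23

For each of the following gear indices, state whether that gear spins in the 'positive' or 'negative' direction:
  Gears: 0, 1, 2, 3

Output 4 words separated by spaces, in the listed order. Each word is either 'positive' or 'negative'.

Gear 0 (driver): positive (depth 0)
  gear 1: meshes with gear 0 -> depth 1 -> negative (opposite of gear 0)
  gear 2: meshes with gear 1 -> depth 2 -> positive (opposite of gear 1)
  gear 3: meshes with gear 0 -> depth 1 -> negative (opposite of gear 0)
Queried indices 0, 1, 2, 3 -> positive, negative, positive, negative

Answer: positive negative positive negative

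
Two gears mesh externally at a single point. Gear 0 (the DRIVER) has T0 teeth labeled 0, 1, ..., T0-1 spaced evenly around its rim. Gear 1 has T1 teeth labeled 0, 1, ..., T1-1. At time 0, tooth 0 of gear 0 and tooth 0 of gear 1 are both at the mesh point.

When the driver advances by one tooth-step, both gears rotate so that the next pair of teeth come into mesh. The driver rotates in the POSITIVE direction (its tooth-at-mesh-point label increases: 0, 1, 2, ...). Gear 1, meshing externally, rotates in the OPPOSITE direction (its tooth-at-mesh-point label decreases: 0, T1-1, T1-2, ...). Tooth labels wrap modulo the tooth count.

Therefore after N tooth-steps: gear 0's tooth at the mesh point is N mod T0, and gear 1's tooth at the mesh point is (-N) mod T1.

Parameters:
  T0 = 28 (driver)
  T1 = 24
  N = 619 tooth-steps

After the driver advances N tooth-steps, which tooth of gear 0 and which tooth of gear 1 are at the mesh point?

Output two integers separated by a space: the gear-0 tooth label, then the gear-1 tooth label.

Gear 0 (driver, T0=28): tooth at mesh = N mod T0
  619 = 22 * 28 + 3, so 619 mod 28 = 3
  gear 0 tooth = 3
Gear 1 (driven, T1=24): tooth at mesh = (-N) mod T1
  619 = 25 * 24 + 19, so 619 mod 24 = 19
  (-619) mod 24 = (-19) mod 24 = 24 - 19 = 5
Mesh after 619 steps: gear-0 tooth 3 meets gear-1 tooth 5

Answer: 3 5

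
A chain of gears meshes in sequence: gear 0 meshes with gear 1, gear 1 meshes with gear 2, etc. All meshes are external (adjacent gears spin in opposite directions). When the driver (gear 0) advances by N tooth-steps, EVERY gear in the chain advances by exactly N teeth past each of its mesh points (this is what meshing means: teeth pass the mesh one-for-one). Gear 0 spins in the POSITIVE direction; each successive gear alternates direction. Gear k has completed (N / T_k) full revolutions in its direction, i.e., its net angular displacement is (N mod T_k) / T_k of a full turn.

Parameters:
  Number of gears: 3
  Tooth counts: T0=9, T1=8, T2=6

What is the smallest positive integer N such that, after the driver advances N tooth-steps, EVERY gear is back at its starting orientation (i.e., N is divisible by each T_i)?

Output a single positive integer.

Gear k returns to start when N is a multiple of T_k.
All gears at start simultaneously when N is a common multiple of [9, 8, 6]; the smallest such N is lcm(9, 8, 6).
Start: lcm = T0 = 9
Fold in T1=8: gcd(9, 8) = 1; lcm(9, 8) = 9 * 8 / 1 = 72 / 1 = 72
Fold in T2=6: gcd(72, 6) = 6; lcm(72, 6) = 72 * 6 / 6 = 432 / 6 = 72
Full cycle length = 72

Answer: 72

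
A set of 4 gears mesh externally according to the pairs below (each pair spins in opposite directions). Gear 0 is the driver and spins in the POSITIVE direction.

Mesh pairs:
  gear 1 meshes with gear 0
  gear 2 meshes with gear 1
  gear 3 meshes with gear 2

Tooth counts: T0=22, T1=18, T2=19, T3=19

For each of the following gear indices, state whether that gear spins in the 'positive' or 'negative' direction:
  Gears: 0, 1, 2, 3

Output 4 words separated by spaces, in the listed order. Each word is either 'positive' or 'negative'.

Gear 0 (driver): positive (depth 0)
  gear 1: meshes with gear 0 -> depth 1 -> negative (opposite of gear 0)
  gear 2: meshes with gear 1 -> depth 2 -> positive (opposite of gear 1)
  gear 3: meshes with gear 2 -> depth 3 -> negative (opposite of gear 2)
Queried indices 0, 1, 2, 3 -> positive, negative, positive, negative

Answer: positive negative positive negative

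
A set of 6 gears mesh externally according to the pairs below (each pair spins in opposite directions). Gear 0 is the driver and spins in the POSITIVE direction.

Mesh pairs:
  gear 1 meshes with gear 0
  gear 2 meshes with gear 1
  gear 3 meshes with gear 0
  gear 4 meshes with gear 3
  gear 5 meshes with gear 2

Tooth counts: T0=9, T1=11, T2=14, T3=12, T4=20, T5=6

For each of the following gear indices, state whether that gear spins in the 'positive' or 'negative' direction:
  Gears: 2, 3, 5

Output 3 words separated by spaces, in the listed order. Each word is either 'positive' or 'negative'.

Gear 0 (driver): positive (depth 0)
  gear 1: meshes with gear 0 -> depth 1 -> negative (opposite of gear 0)
  gear 2: meshes with gear 1 -> depth 2 -> positive (opposite of gear 1)
  gear 3: meshes with gear 0 -> depth 1 -> negative (opposite of gear 0)
  gear 4: meshes with gear 3 -> depth 2 -> positive (opposite of gear 3)
  gear 5: meshes with gear 2 -> depth 3 -> negative (opposite of gear 2)
Queried indices 2, 3, 5 -> positive, negative, negative

Answer: positive negative negative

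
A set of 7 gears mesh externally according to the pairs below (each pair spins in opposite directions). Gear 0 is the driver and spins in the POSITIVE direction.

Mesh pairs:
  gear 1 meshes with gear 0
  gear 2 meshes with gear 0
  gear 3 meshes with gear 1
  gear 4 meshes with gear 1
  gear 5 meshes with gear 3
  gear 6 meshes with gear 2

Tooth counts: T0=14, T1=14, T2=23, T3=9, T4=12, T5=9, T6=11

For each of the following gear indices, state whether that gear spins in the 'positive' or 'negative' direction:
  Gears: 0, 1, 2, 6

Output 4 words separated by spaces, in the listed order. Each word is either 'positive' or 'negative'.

Answer: positive negative negative positive

Derivation:
Gear 0 (driver): positive (depth 0)
  gear 1: meshes with gear 0 -> depth 1 -> negative (opposite of gear 0)
  gear 2: meshes with gear 0 -> depth 1 -> negative (opposite of gear 0)
  gear 3: meshes with gear 1 -> depth 2 -> positive (opposite of gear 1)
  gear 4: meshes with gear 1 -> depth 2 -> positive (opposite of gear 1)
  gear 5: meshes with gear 3 -> depth 3 -> negative (opposite of gear 3)
  gear 6: meshes with gear 2 -> depth 2 -> positive (opposite of gear 2)
Queried indices 0, 1, 2, 6 -> positive, negative, negative, positive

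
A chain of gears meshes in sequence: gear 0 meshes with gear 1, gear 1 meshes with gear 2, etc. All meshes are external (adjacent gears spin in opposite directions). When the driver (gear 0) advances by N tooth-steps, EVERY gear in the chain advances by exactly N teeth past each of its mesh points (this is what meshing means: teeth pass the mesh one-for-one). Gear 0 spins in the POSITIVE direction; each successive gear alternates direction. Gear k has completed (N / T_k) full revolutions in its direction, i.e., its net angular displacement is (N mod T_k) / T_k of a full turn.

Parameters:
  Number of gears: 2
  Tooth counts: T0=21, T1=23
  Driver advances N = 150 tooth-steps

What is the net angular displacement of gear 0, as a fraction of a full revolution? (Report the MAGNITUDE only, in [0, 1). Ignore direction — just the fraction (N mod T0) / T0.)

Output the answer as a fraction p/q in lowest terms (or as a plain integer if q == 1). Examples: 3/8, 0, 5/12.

Chain of 2 gears, tooth counts: [21, 23]
  gear 0: T0=21, direction=positive, advance = 150 mod 21 = 3 teeth = 3/21 turn
  gear 1: T1=23, direction=negative, advance = 150 mod 23 = 12 teeth = 12/23 turn
Gear 0: 150 mod 21 = 3
Fraction = 3 / 21 = 1/7 (gcd(3,21)=3) = 1/7

Answer: 1/7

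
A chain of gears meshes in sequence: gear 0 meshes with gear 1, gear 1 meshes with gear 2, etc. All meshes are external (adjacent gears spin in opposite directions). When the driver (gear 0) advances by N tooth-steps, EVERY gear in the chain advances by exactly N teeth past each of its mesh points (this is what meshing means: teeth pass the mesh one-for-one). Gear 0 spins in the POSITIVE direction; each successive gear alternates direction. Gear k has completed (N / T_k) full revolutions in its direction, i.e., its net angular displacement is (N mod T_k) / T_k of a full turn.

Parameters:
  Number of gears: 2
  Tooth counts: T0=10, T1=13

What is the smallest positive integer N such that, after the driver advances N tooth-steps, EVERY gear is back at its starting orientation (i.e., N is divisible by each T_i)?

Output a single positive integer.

Answer: 130

Derivation:
Gear k returns to start when N is a multiple of T_k.
All gears at start simultaneously when N is a common multiple of [10, 13]; the smallest such N is lcm(10, 13).
Start: lcm = T0 = 10
Fold in T1=13: gcd(10, 13) = 1; lcm(10, 13) = 10 * 13 / 1 = 130 / 1 = 130
Full cycle length = 130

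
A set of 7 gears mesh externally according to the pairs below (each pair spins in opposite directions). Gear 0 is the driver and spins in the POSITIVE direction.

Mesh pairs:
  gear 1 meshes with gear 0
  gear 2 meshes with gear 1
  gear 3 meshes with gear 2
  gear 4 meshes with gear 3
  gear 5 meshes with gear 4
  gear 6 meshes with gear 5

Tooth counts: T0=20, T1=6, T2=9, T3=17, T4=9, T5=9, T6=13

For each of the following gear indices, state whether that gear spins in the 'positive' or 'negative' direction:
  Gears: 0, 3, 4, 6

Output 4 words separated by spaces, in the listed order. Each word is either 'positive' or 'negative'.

Answer: positive negative positive positive

Derivation:
Gear 0 (driver): positive (depth 0)
  gear 1: meshes with gear 0 -> depth 1 -> negative (opposite of gear 0)
  gear 2: meshes with gear 1 -> depth 2 -> positive (opposite of gear 1)
  gear 3: meshes with gear 2 -> depth 3 -> negative (opposite of gear 2)
  gear 4: meshes with gear 3 -> depth 4 -> positive (opposite of gear 3)
  gear 5: meshes with gear 4 -> depth 5 -> negative (opposite of gear 4)
  gear 6: meshes with gear 5 -> depth 6 -> positive (opposite of gear 5)
Queried indices 0, 3, 4, 6 -> positive, negative, positive, positive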